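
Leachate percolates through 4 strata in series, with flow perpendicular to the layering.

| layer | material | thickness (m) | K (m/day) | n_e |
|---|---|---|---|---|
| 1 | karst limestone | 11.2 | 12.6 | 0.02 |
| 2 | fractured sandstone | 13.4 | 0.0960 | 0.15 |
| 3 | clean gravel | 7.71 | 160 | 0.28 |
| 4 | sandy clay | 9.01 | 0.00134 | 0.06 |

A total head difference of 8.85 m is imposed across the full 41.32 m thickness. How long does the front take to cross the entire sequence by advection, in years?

With flow normal to the layers, continuity requires the same specific discharge q through every layer.
Σ(b_i/K_i) = 11.2/12.6 + 13.4/0.0960 + 7.71/160 + 9.01/0.00134 = 6864 d.
q = Δh / Σ(b_i/K_i) = 8.85 / 6864 = 0.001289 m/day.
In each layer the seepage velocity is v_i = q/n_i, so the layer transit time is t_i = b_i·n_i / q:
  layer 1 (karst limestone): t_1 = 11.2 × 0.02 / 0.001289 = 173.7 d
  layer 2 (fractured sandstone): t_2 = 13.4 × 0.15 / 0.001289 = 1559 d
  layer 3 (clean gravel): t_3 = 7.71 × 0.28 / 0.001289 = 1674 d
  layer 4 (sandy clay): t_4 = 9.01 × 0.06 / 0.001289 = 419.3 d
Total t = Σ t_i = 3827 days = 10.48 years.

10.5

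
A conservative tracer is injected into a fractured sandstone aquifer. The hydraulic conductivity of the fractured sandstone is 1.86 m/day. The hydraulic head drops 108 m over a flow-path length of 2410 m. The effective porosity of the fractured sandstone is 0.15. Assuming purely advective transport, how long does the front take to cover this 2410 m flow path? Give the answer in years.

11.9

Hydraulic gradient i = Δh / L = 108 / 2410 = 0.04481.
Darcy flux q = K · i = 1.860 × 0.04481 = 0.08335 m/day.
Seepage velocity v = q / n_e = 0.08335 / 0.15 = 0.5557 m/day.
Travel time t = L / v = 2410 / 0.5557 = 4337 days = 11.87 years.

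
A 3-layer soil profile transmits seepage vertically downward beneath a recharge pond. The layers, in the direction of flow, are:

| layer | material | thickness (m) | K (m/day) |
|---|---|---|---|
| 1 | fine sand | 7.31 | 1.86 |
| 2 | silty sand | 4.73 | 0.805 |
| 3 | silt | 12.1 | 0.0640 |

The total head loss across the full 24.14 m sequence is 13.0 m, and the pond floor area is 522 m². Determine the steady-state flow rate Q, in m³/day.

34.1

Flow is perpendicular to layering, so the layers act in series and the equivalent K is the thickness-weighted harmonic mean.
Total thickness L = 7.31 + 4.73 + 12.1 = 24.14 m.
Σ(b_i/K_i) = 7.31/1.86 + 4.73/0.805 + 12.1/0.0640 = 198.9 d.
K_eq = L / Σ(b_i/K_i) = 24.14 / 198.9 = 0.1214 m/day.
Q = K_eq · A · (Δh/L) = 0.1214 × 522 × (13.0/24.14) = 34.12 m³/day.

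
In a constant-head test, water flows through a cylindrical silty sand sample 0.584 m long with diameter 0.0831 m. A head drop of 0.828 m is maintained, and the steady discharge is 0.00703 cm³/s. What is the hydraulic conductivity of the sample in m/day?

Cross-sectional area A = π·(d/2)² = π × (0.0831/2)² = 0.005424 m².
Convert discharge: 0.00703 cm³/s = 7.030e-09 m³/s.
Darcy's law rearranged: K = Q·L / (A·Δh) = 7.030e-09 × 0.584 / (0.005424 × 0.828) = 9.142e-07 m/s = 0.07899 m/day.

0.0790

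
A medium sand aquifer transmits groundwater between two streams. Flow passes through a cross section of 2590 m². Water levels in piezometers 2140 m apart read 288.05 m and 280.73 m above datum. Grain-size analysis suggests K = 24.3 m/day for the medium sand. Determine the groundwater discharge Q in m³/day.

215

Hydraulic gradient i = (288.05 − 280.73) / 2140 = 7.32 / 2140 = 0.003421.
Darcy's law: Q = K · A · i = 24.30 × 2590 × 0.003421 = 215.3 m³/day.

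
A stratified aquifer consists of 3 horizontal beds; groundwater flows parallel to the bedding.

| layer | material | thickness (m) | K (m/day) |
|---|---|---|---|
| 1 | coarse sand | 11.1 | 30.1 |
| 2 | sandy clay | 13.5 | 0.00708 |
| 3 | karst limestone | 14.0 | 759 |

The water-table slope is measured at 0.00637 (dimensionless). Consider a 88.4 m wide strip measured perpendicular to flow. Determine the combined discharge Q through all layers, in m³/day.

6170

Flow is parallel to layering, so each bed carries its own Darcy discharge and the transmissivities add.
Σ(K_i·b_i) = 30.1×11.1 + 0.00708×13.5 + 759×14.0 = 10960 m²/day.
Hydraulic gradient i = 0.00637.
Q = Σ(K_i·b_i) · W · i = 10960 × 88.4 × 0.006370 = 6172 m³/day.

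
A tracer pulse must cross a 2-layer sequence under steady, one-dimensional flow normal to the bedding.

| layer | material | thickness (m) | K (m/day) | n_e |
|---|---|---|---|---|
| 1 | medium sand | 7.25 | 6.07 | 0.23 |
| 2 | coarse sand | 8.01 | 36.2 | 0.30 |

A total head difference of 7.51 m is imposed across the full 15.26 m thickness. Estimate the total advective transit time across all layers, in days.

With flow normal to the layers, continuity requires the same specific discharge q through every layer.
Σ(b_i/K_i) = 7.25/6.07 + 8.01/36.2 = 1.416 d.
q = Δh / Σ(b_i/K_i) = 7.51 / 1.416 = 5.305 m/day.
In each layer the seepage velocity is v_i = q/n_i, so the layer transit time is t_i = b_i·n_i / q:
  layer 1 (medium sand): t_1 = 7.25 × 0.23 / 5.305 = 0.3143 d
  layer 2 (coarse sand): t_2 = 8.01 × 0.30 / 5.305 = 0.4530 d
Total t = Σ t_i = 0.7673 days.

0.767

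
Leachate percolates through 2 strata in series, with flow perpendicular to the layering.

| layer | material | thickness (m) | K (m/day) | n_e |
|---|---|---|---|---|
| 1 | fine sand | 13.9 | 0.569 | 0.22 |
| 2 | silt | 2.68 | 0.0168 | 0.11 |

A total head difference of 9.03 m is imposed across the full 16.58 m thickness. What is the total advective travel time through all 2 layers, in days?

68.3

With flow normal to the layers, continuity requires the same specific discharge q through every layer.
Σ(b_i/K_i) = 13.9/0.569 + 2.68/0.0168 = 184.0 d.
q = Δh / Σ(b_i/K_i) = 9.03 / 184.0 = 0.04909 m/day.
In each layer the seepage velocity is v_i = q/n_i, so the layer transit time is t_i = b_i·n_i / q:
  layer 1 (fine sand): t_1 = 13.9 × 0.22 / 0.04909 = 62.30 d
  layer 2 (silt): t_2 = 2.68 × 0.11 / 0.04909 = 6.005 d
Total t = Σ t_i = 68.30 days.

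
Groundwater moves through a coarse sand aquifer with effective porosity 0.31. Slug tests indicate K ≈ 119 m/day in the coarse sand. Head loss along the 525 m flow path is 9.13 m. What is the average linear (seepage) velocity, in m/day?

6.68

Hydraulic gradient i = Δh / L = 9.13 / 525 = 0.01739.
Darcy flux q = K · i = 119.0 × 0.01739 = 2.069 m/day.
Seepage velocity v = q / n_e = 2.069 / 0.31 = 6.676 m/day.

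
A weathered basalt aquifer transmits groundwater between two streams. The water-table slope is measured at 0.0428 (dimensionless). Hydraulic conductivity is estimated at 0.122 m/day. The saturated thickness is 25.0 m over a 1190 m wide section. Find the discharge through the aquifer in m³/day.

155

Cross-sectional area A = 1190 × 25.0 = 29750 m².
Hydraulic gradient i = 0.0428.
Darcy's law: Q = K · A · i = 0.1220 × 29750 × 0.04280 = 155.3 m³/day.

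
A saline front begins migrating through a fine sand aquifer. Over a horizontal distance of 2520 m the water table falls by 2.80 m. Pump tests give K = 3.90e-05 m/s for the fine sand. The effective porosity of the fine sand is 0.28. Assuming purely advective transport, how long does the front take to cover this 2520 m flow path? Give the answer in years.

Convert K: 3.90e-05 m/s × 86400 = 3.370 m/day.
Hydraulic gradient i = Δh / L = 2.80 / 2520 = 0.001111.
Darcy flux q = K · i = 3.370 × 0.001111 = 0.003744 m/day.
Seepage velocity v = q / n_e = 0.003744 / 0.28 = 0.01337 m/day.
Travel time t = L / v = 2520 / 0.01337 = 1.885e+05 days = 516.0 years.

516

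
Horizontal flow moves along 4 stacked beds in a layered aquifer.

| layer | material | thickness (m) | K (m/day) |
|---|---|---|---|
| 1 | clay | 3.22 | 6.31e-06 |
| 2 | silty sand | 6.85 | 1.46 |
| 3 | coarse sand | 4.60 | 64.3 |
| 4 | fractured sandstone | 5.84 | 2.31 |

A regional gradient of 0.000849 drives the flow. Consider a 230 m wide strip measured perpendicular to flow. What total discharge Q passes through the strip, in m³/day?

Flow is parallel to layering, so each bed carries its own Darcy discharge and the transmissivities add.
Σ(K_i·b_i) = 6.31e-06×3.22 + 1.46×6.85 + 64.3×4.60 + 2.31×5.84 = 319.3 m²/day.
Hydraulic gradient i = 0.000849.
Q = Σ(K_i·b_i) · W · i = 319.3 × 230 × 0.0008490 = 62.34 m³/day.

62.3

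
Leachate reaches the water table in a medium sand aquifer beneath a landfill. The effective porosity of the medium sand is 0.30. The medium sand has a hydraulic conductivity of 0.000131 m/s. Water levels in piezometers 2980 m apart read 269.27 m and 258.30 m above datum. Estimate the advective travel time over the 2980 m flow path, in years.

58.7

Convert K: 0.000131 m/s × 86400 = 11.32 m/day.
Hydraulic gradient i = (269.27 − 258.30) / 2980 = 10.97 / 2980 = 0.003681.
Darcy flux q = K · i = 11.32 × 0.003681 = 0.04167 m/day.
Seepage velocity v = q / n_e = 0.04167 / 0.30 = 0.1389 m/day.
Travel time t = L / v = 2980 / 0.1389 = 21457 days = 58.75 years.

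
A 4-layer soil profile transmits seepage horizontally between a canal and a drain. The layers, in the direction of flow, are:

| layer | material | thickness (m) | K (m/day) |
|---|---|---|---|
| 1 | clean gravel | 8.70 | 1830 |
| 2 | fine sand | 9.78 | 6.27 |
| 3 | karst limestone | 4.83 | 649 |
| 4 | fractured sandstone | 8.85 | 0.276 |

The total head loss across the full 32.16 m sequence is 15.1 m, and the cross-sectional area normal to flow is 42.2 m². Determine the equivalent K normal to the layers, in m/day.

Flow is perpendicular to layering, so the layers act in series and the equivalent K is the thickness-weighted harmonic mean.
Total thickness L = 8.70 + 9.78 + 4.83 + 8.85 = 32.16 m.
Σ(b_i/K_i) = 8.70/1830 + 9.78/6.27 + 4.83/649 + 8.85/0.276 = 33.64 d.
K_eq = L / Σ(b_i/K_i) = 32.16 / 33.64 = 0.9561 m/day.

0.956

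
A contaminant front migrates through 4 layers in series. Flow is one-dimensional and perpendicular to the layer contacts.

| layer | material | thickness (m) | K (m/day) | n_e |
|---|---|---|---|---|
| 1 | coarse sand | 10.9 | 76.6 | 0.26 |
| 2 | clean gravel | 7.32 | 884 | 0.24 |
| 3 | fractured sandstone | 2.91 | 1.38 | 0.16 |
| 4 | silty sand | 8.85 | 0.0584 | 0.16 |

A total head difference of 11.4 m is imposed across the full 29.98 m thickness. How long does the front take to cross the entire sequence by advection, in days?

87.3

With flow normal to the layers, continuity requires the same specific discharge q through every layer.
Σ(b_i/K_i) = 10.9/76.6 + 7.32/884 + 2.91/1.38 + 8.85/0.0584 = 153.8 d.
q = Δh / Σ(b_i/K_i) = 11.4 / 153.8 = 0.07412 m/day.
In each layer the seepage velocity is v_i = q/n_i, so the layer transit time is t_i = b_i·n_i / q:
  layer 1 (coarse sand): t_1 = 10.9 × 0.26 / 0.07412 = 38.23 d
  layer 2 (clean gravel): t_2 = 7.32 × 0.24 / 0.07412 = 23.70 d
  layer 3 (fractured sandstone): t_3 = 2.91 × 0.16 / 0.07412 = 6.282 d
  layer 4 (silty sand): t_4 = 8.85 × 0.16 / 0.07412 = 19.10 d
Total t = Σ t_i = 87.32 days.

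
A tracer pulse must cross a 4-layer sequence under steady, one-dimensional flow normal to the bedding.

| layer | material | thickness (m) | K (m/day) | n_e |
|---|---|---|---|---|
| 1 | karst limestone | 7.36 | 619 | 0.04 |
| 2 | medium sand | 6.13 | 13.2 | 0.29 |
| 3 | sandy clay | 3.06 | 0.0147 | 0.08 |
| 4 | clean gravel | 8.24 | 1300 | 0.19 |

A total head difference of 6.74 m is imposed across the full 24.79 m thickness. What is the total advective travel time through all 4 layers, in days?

120

With flow normal to the layers, continuity requires the same specific discharge q through every layer.
Σ(b_i/K_i) = 7.36/619 + 6.13/13.2 + 3.06/0.0147 + 8.24/1300 = 208.6 d.
q = Δh / Σ(b_i/K_i) = 6.74 / 208.6 = 0.03230 m/day.
In each layer the seepage velocity is v_i = q/n_i, so the layer transit time is t_i = b_i·n_i / q:
  layer 1 (karst limestone): t_1 = 7.36 × 0.04 / 0.03230 = 9.114 d
  layer 2 (medium sand): t_2 = 6.13 × 0.29 / 0.03230 = 55.03 d
  layer 3 (sandy clay): t_3 = 3.06 × 0.08 / 0.03230 = 7.578 d
  layer 4 (clean gravel): t_4 = 8.24 × 0.19 / 0.03230 = 48.47 d
Total t = Σ t_i = 120.2 days.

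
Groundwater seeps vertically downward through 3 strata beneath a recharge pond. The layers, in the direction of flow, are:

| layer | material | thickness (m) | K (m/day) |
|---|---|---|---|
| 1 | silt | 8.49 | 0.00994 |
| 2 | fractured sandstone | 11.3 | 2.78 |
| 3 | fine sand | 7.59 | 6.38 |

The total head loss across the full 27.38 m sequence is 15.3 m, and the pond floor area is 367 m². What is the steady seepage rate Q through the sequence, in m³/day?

6.53

Flow is perpendicular to layering, so the layers act in series and the equivalent K is the thickness-weighted harmonic mean.
Total thickness L = 8.49 + 11.3 + 7.59 = 27.38 m.
Σ(b_i/K_i) = 8.49/0.00994 + 11.3/2.78 + 7.59/6.38 = 859.4 d.
K_eq = L / Σ(b_i/K_i) = 27.38 / 859.4 = 0.03186 m/day.
Q = K_eq · A · (Δh/L) = 0.03186 × 367 × (15.3/27.38) = 6.534 m³/day.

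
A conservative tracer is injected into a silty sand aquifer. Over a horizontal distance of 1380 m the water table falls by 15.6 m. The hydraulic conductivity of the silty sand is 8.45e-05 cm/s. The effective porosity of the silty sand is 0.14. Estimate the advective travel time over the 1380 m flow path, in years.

Convert K: 8.45e-05 cm/s × 864 = 0.07301 m/day.
Hydraulic gradient i = Δh / L = 15.6 / 1380 = 0.01130.
Darcy flux q = K · i = 0.07301 × 0.01130 = 0.0008253 m/day.
Seepage velocity v = q / n_e = 0.0008253 / 0.14 = 0.005895 m/day.
Travel time t = L / v = 1380 / 0.005895 = 2.341e+05 days = 640.9 years.

641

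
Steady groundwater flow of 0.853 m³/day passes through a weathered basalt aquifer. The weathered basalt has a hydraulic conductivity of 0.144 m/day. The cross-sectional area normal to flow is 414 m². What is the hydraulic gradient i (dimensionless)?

From Q = K·A·i, i = Q / (K·A) = 0.853 / (0.1440 × 414.0) = 0.01431.

0.0143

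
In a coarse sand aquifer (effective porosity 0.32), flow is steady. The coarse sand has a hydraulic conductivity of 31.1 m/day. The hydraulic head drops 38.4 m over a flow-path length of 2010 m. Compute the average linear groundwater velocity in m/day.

1.86

Hydraulic gradient i = Δh / L = 38.4 / 2010 = 0.01910.
Darcy flux q = K · i = 31.10 × 0.01910 = 0.5941 m/day.
Seepage velocity v = q / n_e = 0.5941 / 0.32 = 1.857 m/day.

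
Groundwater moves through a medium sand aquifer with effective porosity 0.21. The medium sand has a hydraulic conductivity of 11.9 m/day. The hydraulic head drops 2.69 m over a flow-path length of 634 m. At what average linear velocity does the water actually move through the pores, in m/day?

Hydraulic gradient i = Δh / L = 2.69 / 634 = 0.004243.
Darcy flux q = K · i = 11.90 × 0.004243 = 0.05049 m/day.
Seepage velocity v = q / n_e = 0.05049 / 0.21 = 0.2404 m/day.

0.240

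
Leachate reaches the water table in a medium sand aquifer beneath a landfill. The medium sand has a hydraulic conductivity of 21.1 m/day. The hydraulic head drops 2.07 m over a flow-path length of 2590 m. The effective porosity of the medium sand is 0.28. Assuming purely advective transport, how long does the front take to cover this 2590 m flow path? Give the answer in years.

118

Hydraulic gradient i = Δh / L = 2.07 / 2590 = 0.0007992.
Darcy flux q = K · i = 21.10 × 0.0007992 = 0.01686 m/day.
Seepage velocity v = q / n_e = 0.01686 / 0.28 = 0.06023 m/day.
Travel time t = L / v = 2590 / 0.06023 = 43004 days = 117.7 years.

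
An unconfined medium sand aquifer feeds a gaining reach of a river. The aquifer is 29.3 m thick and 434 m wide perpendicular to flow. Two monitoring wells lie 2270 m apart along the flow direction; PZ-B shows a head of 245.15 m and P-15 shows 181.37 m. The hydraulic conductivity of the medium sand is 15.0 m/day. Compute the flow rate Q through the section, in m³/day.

5360

Cross-sectional area A = 434 × 29.3 = 12716 m².
Hydraulic gradient i = (245.15 − 181.37) / 2270 = 63.78 / 2270 = 0.02810.
Darcy's law: Q = K · A · i = 15.00 × 12716 × 0.02810 = 5359 m³/day.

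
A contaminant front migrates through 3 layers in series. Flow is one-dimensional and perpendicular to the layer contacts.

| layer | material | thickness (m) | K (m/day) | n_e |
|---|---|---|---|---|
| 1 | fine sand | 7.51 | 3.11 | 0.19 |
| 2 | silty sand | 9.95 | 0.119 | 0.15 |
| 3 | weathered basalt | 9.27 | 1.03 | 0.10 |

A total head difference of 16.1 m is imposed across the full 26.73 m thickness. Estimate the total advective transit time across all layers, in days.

22.7

With flow normal to the layers, continuity requires the same specific discharge q through every layer.
Σ(b_i/K_i) = 7.51/3.11 + 9.95/0.119 + 9.27/1.03 = 95.03 d.
q = Δh / Σ(b_i/K_i) = 16.1 / 95.03 = 0.1694 m/day.
In each layer the seepage velocity is v_i = q/n_i, so the layer transit time is t_i = b_i·n_i / q:
  layer 1 (fine sand): t_1 = 7.51 × 0.19 / 0.1694 = 8.422 d
  layer 2 (silty sand): t_2 = 9.95 × 0.15 / 0.1694 = 8.809 d
  layer 3 (weathered basalt): t_3 = 9.27 × 0.10 / 0.1694 = 5.472 d
Total t = Σ t_i = 22.70 days.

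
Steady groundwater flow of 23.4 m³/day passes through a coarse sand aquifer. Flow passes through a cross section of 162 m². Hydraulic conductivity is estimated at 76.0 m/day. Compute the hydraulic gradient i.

From Q = K·A·i, i = Q / (K·A) = 23.4 / (76.00 × 162.0) = 0.001901.

0.00190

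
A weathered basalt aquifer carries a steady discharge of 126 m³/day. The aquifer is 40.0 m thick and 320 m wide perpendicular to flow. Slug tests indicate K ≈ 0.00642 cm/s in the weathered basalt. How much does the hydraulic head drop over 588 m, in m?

Convert K: 0.00642 cm/s × 864 = 5.547 m/day.
Cross-sectional area A = 320 × 40.0 = 12800 m².
From Q = K·A·i, i = Q / (K·A) = 126 / (5.547 × 12800) = 0.001775.
Head loss Δh = i · L = 0.001775 × 588 = 1.043 m.

1.04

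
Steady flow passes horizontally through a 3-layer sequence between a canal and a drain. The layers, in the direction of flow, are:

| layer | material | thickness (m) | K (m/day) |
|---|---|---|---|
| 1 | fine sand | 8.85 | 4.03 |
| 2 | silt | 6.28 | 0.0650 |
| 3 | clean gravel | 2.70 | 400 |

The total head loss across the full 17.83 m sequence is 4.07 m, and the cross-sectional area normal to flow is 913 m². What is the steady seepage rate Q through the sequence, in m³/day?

Flow is perpendicular to layering, so the layers act in series and the equivalent K is the thickness-weighted harmonic mean.
Total thickness L = 8.85 + 6.28 + 2.70 = 17.83 m.
Σ(b_i/K_i) = 8.85/4.03 + 6.28/0.0650 + 2.70/400 = 98.82 d.
K_eq = L / Σ(b_i/K_i) = 17.83 / 98.82 = 0.1804 m/day.
Q = K_eq · A · (Δh/L) = 0.1804 × 913 × (4.07/17.83) = 37.60 m³/day.

37.6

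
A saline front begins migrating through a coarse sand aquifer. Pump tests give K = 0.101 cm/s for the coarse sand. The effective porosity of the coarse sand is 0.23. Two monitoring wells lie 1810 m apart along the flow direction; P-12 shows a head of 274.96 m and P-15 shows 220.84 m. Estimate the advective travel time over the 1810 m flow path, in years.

0.437

Convert K: 0.101 cm/s × 864 = 87.26 m/day.
Hydraulic gradient i = (274.96 − 220.84) / 1810 = 54.12 / 1810 = 0.02990.
Darcy flux q = K · i = 87.26 × 0.02990 = 2.609 m/day.
Seepage velocity v = q / n_e = 2.609 / 0.23 = 11.34 m/day.
Travel time t = L / v = 1810 / 11.34 = 159.5 days = 0.4368 years.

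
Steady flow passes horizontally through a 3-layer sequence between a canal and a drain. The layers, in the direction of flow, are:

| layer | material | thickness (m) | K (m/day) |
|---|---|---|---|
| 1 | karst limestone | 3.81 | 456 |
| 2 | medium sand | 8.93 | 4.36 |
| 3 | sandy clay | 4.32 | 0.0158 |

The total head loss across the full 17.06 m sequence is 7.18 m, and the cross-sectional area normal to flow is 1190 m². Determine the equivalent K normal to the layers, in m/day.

0.0619

Flow is perpendicular to layering, so the layers act in series and the equivalent K is the thickness-weighted harmonic mean.
Total thickness L = 3.81 + 8.93 + 4.32 = 17.06 m.
Σ(b_i/K_i) = 3.81/456 + 8.93/4.36 + 4.32/0.0158 = 275.5 d.
K_eq = L / Σ(b_i/K_i) = 17.06 / 275.5 = 0.06193 m/day.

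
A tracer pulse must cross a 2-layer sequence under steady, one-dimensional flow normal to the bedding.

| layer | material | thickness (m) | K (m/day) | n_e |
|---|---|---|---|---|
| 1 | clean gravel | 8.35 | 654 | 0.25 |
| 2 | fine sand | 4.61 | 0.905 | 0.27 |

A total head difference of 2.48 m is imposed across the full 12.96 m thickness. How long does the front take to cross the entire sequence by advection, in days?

6.86

With flow normal to the layers, continuity requires the same specific discharge q through every layer.
Σ(b_i/K_i) = 8.35/654 + 4.61/0.905 = 5.107 d.
q = Δh / Σ(b_i/K_i) = 2.48 / 5.107 = 0.4856 m/day.
In each layer the seepage velocity is v_i = q/n_i, so the layer transit time is t_i = b_i·n_i / q:
  layer 1 (clean gravel): t_1 = 8.35 × 0.25 / 0.4856 = 4.298 d
  layer 2 (fine sand): t_2 = 4.61 × 0.27 / 0.4856 = 2.563 d
Total t = Σ t_i = 6.861 days.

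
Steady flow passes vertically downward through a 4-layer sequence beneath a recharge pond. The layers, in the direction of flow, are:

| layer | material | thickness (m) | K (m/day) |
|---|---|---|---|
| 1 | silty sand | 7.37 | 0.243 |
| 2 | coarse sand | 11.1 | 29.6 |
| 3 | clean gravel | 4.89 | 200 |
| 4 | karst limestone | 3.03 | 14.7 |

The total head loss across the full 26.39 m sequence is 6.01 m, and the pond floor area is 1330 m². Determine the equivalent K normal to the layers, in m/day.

0.853

Flow is perpendicular to layering, so the layers act in series and the equivalent K is the thickness-weighted harmonic mean.
Total thickness L = 7.37 + 11.1 + 4.89 + 3.03 = 26.39 m.
Σ(b_i/K_i) = 7.37/0.243 + 11.1/29.6 + 4.89/200 + 3.03/14.7 = 30.93 d.
K_eq = L / Σ(b_i/K_i) = 26.39 / 30.93 = 0.8531 m/day.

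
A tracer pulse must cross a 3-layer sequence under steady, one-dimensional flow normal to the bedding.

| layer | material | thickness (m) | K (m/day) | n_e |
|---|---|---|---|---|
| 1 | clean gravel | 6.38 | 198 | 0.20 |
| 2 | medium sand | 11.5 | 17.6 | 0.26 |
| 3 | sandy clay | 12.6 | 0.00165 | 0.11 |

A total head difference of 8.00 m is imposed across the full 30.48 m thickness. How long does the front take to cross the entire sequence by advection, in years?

With flow normal to the layers, continuity requires the same specific discharge q through every layer.
Σ(b_i/K_i) = 6.38/198 + 11.5/17.6 + 12.6/0.00165 = 7637 d.
q = Δh / Σ(b_i/K_i) = 8.00 / 7637 = 0.001048 m/day.
In each layer the seepage velocity is v_i = q/n_i, so the layer transit time is t_i = b_i·n_i / q:
  layer 1 (clean gravel): t_1 = 6.38 × 0.20 / 0.001048 = 1218 d
  layer 2 (medium sand): t_2 = 11.5 × 0.26 / 0.001048 = 2854 d
  layer 3 (sandy clay): t_3 = 12.6 × 0.11 / 0.001048 = 1323 d
Total t = Σ t_i = 5396 days = 14.77 years.

14.8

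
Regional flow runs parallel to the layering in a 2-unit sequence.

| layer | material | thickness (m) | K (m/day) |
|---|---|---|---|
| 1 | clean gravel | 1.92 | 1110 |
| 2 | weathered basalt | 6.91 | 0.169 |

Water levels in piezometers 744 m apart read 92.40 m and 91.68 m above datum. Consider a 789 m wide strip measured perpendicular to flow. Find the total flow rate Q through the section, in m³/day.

1630

Flow is parallel to layering, so each bed carries its own Darcy discharge and the transmissivities add.
Σ(K_i·b_i) = 1110×1.92 + 0.169×6.91 = 2132 m²/day.
Hydraulic gradient i = (92.40 − 91.68) / 744 = 0.72 / 744 = 0.0009677.
Q = Σ(K_i·b_i) · W · i = 2132 × 789 × 0.0009677 = 1628 m³/day.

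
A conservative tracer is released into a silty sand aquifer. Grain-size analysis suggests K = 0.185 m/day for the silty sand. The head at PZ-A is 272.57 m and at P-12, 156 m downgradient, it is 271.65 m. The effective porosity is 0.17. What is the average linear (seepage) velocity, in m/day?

Hydraulic gradient i = (272.57 − 271.65) / 156 = 0.92 / 156 = 0.005897.
Darcy flux q = K · i = 0.1850 × 0.005897 = 0.001091 m/day.
Seepage velocity v = q / n_e = 0.001091 / 0.17 = 0.006418 m/day.

0.00642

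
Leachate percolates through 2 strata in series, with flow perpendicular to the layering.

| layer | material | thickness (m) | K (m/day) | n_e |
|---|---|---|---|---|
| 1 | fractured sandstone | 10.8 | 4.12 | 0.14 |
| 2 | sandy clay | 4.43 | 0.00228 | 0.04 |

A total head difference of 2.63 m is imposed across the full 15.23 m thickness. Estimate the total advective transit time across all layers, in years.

3.42

With flow normal to the layers, continuity requires the same specific discharge q through every layer.
Σ(b_i/K_i) = 10.8/4.12 + 4.43/0.00228 = 1946 d.
q = Δh / Σ(b_i/K_i) = 2.63 / 1946 = 0.001352 m/day.
In each layer the seepage velocity is v_i = q/n_i, so the layer transit time is t_i = b_i·n_i / q:
  layer 1 (fractured sandstone): t_1 = 10.8 × 0.14 / 0.001352 = 1119 d
  layer 2 (sandy clay): t_2 = 4.43 × 0.04 / 0.001352 = 131.1 d
Total t = Σ t_i = 1250 days = 3.421 years.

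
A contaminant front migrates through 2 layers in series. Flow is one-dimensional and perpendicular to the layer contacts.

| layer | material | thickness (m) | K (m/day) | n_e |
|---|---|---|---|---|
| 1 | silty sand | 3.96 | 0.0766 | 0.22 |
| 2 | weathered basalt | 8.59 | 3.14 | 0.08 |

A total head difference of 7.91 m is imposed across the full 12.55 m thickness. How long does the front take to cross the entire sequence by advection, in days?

With flow normal to the layers, continuity requires the same specific discharge q through every layer.
Σ(b_i/K_i) = 3.96/0.0766 + 8.59/3.14 = 54.43 d.
q = Δh / Σ(b_i/K_i) = 7.91 / 54.43 = 0.1453 m/day.
In each layer the seepage velocity is v_i = q/n_i, so the layer transit time is t_i = b_i·n_i / q:
  layer 1 (silty sand): t_1 = 3.96 × 0.22 / 0.1453 = 5.995 d
  layer 2 (weathered basalt): t_2 = 8.59 × 0.08 / 0.1453 = 4.729 d
Total t = Σ t_i = 10.72 days.

10.7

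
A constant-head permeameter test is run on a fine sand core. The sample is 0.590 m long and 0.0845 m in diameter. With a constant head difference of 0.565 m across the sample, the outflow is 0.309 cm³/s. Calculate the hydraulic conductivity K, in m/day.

Cross-sectional area A = π·(d/2)² = π × (0.0845/2)² = 0.005608 m².
Convert discharge: 0.309 cm³/s = 3.090e-07 m³/s.
Darcy's law rearranged: K = Q·L / (A·Δh) = 3.090e-07 × 0.590 / (0.005608 × 0.565) = 5.754e-05 m/s = 4.971 m/day.

4.97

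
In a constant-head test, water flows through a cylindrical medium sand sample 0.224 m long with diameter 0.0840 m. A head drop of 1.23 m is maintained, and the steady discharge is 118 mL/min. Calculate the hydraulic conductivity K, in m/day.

5.58

Cross-sectional area A = π·(d/2)² = π × (0.0840/2)² = 0.005542 m².
Convert discharge: 118 mL/min = 1.967e-06 m³/s.
Darcy's law rearranged: K = Q·L / (A·Δh) = 1.967e-06 × 0.224 / (0.005542 × 1.23) = 6.463e-05 m/s = 5.584 m/day.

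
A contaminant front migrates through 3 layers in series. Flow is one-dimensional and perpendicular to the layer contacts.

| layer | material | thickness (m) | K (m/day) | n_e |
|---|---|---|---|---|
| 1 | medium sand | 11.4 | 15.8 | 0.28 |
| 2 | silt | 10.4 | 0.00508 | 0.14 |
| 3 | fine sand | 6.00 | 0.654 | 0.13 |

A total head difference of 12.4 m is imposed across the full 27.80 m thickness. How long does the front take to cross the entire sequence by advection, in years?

2.47

With flow normal to the layers, continuity requires the same specific discharge q through every layer.
Σ(b_i/K_i) = 11.4/15.8 + 10.4/0.00508 + 6.00/0.654 = 2057 d.
q = Δh / Σ(b_i/K_i) = 12.4 / 2057 = 0.006028 m/day.
In each layer the seepage velocity is v_i = q/n_i, so the layer transit time is t_i = b_i·n_i / q:
  layer 1 (medium sand): t_1 = 11.4 × 0.28 / 0.006028 = 529.5 d
  layer 2 (silt): t_2 = 10.4 × 0.14 / 0.006028 = 241.5 d
  layer 3 (fine sand): t_3 = 6.00 × 0.13 / 0.006028 = 129.4 d
Total t = Σ t_i = 900.5 days = 2.465 years.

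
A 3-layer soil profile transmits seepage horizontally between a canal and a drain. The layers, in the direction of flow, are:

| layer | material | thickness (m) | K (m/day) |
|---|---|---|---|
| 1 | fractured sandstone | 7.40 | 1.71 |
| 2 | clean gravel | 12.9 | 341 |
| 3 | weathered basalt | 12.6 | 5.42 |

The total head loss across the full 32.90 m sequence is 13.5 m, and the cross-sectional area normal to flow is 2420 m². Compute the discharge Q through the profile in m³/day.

4880

Flow is perpendicular to layering, so the layers act in series and the equivalent K is the thickness-weighted harmonic mean.
Total thickness L = 7.40 + 12.9 + 12.6 = 32.90 m.
Σ(b_i/K_i) = 7.40/1.71 + 12.9/341 + 12.6/5.42 = 6.690 d.
K_eq = L / Σ(b_i/K_i) = 32.90 / 6.690 = 4.918 m/day.
Q = K_eq · A · (Δh/L) = 4.918 × 2420 × (13.5/32.90) = 4883 m³/day.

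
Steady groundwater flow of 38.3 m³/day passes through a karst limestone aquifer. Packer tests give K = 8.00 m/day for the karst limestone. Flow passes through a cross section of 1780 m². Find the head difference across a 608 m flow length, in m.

1.64

From Q = K·A·i, i = Q / (K·A) = 38.3 / (8.000 × 1780) = 0.002690.
Head loss Δh = i · L = 0.002690 × 608 = 1.635 m.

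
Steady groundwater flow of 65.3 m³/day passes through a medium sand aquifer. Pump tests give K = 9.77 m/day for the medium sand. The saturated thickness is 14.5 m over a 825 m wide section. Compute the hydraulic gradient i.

0.000559

Cross-sectional area A = 825 × 14.5 = 11962 m².
From Q = K·A·i, i = Q / (K·A) = 65.3 / (9.770 × 11962) = 0.0005587.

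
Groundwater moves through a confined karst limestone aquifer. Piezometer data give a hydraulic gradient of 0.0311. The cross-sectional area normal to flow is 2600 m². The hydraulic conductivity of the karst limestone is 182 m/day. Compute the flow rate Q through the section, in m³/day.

Hydraulic gradient i = 0.0311.
Darcy's law: Q = K · A · i = 182.0 × 2600 × 0.03110 = 14717 m³/day.

14700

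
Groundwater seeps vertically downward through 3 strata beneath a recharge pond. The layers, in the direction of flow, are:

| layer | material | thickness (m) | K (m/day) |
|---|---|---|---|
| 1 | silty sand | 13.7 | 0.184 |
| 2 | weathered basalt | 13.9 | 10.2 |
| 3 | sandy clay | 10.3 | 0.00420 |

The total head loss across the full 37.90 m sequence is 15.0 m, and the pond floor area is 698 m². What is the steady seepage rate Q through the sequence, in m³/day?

4.14

Flow is perpendicular to layering, so the layers act in series and the equivalent K is the thickness-weighted harmonic mean.
Total thickness L = 13.7 + 13.9 + 10.3 = 37.90 m.
Σ(b_i/K_i) = 13.7/0.184 + 13.9/10.2 + 10.3/0.00420 = 2528 d.
K_eq = L / Σ(b_i/K_i) = 37.90 / 2528 = 0.01499 m/day.
Q = K_eq · A · (Δh/L) = 0.01499 × 698 × (15.0/37.90) = 4.141 m³/day.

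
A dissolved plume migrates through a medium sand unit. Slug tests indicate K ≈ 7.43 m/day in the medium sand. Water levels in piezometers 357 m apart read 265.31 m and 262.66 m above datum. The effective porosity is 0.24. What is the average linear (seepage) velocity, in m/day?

Hydraulic gradient i = (265.31 − 262.66) / 357 = 2.65 / 357 = 0.007423.
Darcy flux q = K · i = 7.430 × 0.007423 = 0.05515 m/day.
Seepage velocity v = q / n_e = 0.05515 / 0.24 = 0.2298 m/day.

0.230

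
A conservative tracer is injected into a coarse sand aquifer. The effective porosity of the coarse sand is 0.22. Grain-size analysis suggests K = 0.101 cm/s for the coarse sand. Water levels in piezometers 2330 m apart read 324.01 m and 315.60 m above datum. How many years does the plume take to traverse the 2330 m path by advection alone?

Convert K: 0.101 cm/s × 864 = 87.26 m/day.
Hydraulic gradient i = (324.01 − 315.60) / 2330 = 8.41 / 2330 = 0.003609.
Darcy flux q = K · i = 87.26 × 0.003609 = 0.3150 m/day.
Seepage velocity v = q / n_e = 0.3150 / 0.22 = 1.432 m/day.
Travel time t = L / v = 2330 / 1.432 = 1627 days = 4.456 years.

4.46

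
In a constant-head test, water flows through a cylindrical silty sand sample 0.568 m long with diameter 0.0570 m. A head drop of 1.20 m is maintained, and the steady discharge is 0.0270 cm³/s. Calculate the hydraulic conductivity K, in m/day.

0.433

Cross-sectional area A = π·(d/2)² = π × (0.0570/2)² = 0.002552 m².
Convert discharge: 0.0270 cm³/s = 2.700e-08 m³/s.
Darcy's law rearranged: K = Q·L / (A·Δh) = 2.700e-08 × 0.568 / (0.002552 × 1.20) = 5.008e-06 m/s = 0.4327 m/day.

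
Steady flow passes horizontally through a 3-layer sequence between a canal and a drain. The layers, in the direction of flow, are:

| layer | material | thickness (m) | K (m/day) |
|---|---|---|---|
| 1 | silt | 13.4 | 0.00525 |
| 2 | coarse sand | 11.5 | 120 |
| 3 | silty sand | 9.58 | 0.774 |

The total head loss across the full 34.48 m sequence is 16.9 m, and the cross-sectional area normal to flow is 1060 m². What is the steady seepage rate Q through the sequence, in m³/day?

6.98

Flow is perpendicular to layering, so the layers act in series and the equivalent K is the thickness-weighted harmonic mean.
Total thickness L = 13.4 + 11.5 + 9.58 = 34.48 m.
Σ(b_i/K_i) = 13.4/0.00525 + 11.5/120 + 9.58/0.774 = 2565 d.
K_eq = L / Σ(b_i/K_i) = 34.48 / 2565 = 0.01344 m/day.
Q = K_eq · A · (Δh/L) = 0.01344 × 1060 × (16.9/34.48) = 6.984 m³/day.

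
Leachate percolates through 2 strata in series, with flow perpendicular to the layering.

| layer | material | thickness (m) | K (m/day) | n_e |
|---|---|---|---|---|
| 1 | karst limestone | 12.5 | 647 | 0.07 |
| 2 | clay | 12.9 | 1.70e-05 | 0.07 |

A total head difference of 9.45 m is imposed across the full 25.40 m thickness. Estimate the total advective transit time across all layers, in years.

With flow normal to the layers, continuity requires the same specific discharge q through every layer.
Σ(b_i/K_i) = 12.5/647 + 12.9/1.70e-05 = 7.588e+05 d.
q = Δh / Σ(b_i/K_i) = 9.45 / 7.588e+05 = 1.245e-05 m/day.
In each layer the seepage velocity is v_i = q/n_i, so the layer transit time is t_i = b_i·n_i / q:
  layer 1 (karst limestone): t_1 = 12.5 × 0.07 / 1.245e-05 = 70261 d
  layer 2 (clay): t_2 = 12.9 × 0.07 / 1.245e-05 = 72510 d
Total t = Σ t_i = 1.428e+05 days = 390.9 years.

391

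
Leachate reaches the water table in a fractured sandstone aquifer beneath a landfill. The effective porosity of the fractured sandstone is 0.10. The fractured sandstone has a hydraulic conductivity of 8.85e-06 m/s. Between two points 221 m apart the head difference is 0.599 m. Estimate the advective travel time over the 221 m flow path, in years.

Convert K: 8.85e-06 m/s × 86400 = 0.7646 m/day.
Hydraulic gradient i = Δh / L = 0.599 / 221 = 0.002710.
Darcy flux q = K · i = 0.7646 × 0.002710 = 0.002072 m/day.
Seepage velocity v = q / n_e = 0.002072 / 0.10 = 0.02072 m/day.
Travel time t = L / v = 221 / 0.02072 = 10664 days = 29.20 years.

29.2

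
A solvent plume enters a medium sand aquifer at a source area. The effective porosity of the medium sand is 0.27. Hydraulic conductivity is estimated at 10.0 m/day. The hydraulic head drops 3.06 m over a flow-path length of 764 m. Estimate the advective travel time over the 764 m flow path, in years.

Hydraulic gradient i = Δh / L = 3.06 / 764 = 0.004005.
Darcy flux q = K · i = 10.00 × 0.004005 = 0.04005 m/day.
Seepage velocity v = q / n_e = 0.04005 / 0.27 = 0.1483 m/day.
Travel time t = L / v = 764 / 0.1483 = 5150 days = 14.10 years.

14.1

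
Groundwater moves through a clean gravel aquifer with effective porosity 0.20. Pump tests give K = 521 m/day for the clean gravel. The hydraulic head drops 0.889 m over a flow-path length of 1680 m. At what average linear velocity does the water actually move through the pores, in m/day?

1.38

Hydraulic gradient i = Δh / L = 0.889 / 1680 = 0.0005292.
Darcy flux q = K · i = 521.0 × 0.0005292 = 0.2757 m/day.
Seepage velocity v = q / n_e = 0.2757 / 0.20 = 1.378 m/day.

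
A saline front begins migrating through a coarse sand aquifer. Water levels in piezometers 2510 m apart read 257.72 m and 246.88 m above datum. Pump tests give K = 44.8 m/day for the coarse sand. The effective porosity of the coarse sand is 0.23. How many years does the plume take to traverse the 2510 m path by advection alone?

8.17

Hydraulic gradient i = (257.72 − 246.88) / 2510 = 10.84 / 2510 = 0.004319.
Darcy flux q = K · i = 44.80 × 0.004319 = 0.1935 m/day.
Seepage velocity v = q / n_e = 0.1935 / 0.23 = 0.8412 m/day.
Travel time t = L / v = 2510 / 0.8412 = 2984 days = 8.169 years.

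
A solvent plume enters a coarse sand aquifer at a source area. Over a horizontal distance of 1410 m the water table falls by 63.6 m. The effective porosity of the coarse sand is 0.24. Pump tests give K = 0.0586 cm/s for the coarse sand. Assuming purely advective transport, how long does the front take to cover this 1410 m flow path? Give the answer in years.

Convert K: 0.0586 cm/s × 864 = 50.63 m/day.
Hydraulic gradient i = Δh / L = 63.6 / 1410 = 0.04511.
Darcy flux q = K · i = 50.63 × 0.04511 = 2.284 m/day.
Seepage velocity v = q / n_e = 2.284 / 0.24 = 9.516 m/day.
Travel time t = L / v = 1410 / 9.516 = 148.2 days = 0.4057 years.

0.406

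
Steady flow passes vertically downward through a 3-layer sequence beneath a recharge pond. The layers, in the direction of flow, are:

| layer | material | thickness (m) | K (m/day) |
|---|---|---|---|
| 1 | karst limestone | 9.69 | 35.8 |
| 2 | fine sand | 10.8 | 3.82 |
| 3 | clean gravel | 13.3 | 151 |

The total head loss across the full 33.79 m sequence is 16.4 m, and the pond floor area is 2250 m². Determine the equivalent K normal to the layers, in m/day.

10.6

Flow is perpendicular to layering, so the layers act in series and the equivalent K is the thickness-weighted harmonic mean.
Total thickness L = 9.69 + 10.8 + 13.3 = 33.79 m.
Σ(b_i/K_i) = 9.69/35.8 + 10.8/3.82 + 13.3/151 = 3.186 d.
K_eq = L / Σ(b_i/K_i) = 33.79 / 3.186 = 10.61 m/day.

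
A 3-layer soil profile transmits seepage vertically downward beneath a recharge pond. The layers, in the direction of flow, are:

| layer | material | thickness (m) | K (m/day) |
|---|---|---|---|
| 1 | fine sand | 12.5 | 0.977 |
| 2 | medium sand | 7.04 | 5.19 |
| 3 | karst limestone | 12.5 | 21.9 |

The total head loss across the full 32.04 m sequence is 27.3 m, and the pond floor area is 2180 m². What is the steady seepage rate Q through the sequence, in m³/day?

4040

Flow is perpendicular to layering, so the layers act in series and the equivalent K is the thickness-weighted harmonic mean.
Total thickness L = 12.5 + 7.04 + 12.5 = 32.04 m.
Σ(b_i/K_i) = 12.5/0.977 + 7.04/5.19 + 12.5/21.9 = 14.72 d.
K_eq = L / Σ(b_i/K_i) = 32.04 / 14.72 = 2.176 m/day.
Q = K_eq · A · (Δh/L) = 2.176 × 2180 × (27.3/32.04) = 4043 m³/day.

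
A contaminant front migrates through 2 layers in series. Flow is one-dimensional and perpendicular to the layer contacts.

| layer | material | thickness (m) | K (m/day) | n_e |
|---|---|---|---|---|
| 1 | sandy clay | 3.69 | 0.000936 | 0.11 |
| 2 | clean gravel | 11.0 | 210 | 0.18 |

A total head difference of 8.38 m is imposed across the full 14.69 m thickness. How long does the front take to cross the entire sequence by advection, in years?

With flow normal to the layers, continuity requires the same specific discharge q through every layer.
Σ(b_i/K_i) = 3.69/0.000936 + 11.0/210 = 3942 d.
q = Δh / Σ(b_i/K_i) = 8.38 / 3942 = 0.002126 m/day.
In each layer the seepage velocity is v_i = q/n_i, so the layer transit time is t_i = b_i·n_i / q:
  layer 1 (sandy clay): t_1 = 3.69 × 0.11 / 0.002126 = 191.0 d
  layer 2 (clean gravel): t_2 = 11.0 × 0.18 / 0.002126 = 931.5 d
Total t = Σ t_i = 1122 days = 3.073 years.

3.07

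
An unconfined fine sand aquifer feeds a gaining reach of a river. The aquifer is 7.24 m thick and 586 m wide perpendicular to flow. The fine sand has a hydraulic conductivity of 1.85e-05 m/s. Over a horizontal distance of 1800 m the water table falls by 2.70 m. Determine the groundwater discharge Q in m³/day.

Convert K: 1.85e-05 m/s × 86400 = 1.598 m/day.
Cross-sectional area A = 586 × 7.24 = 4243 m².
Hydraulic gradient i = Δh / L = 2.70 / 1800 = 0.001500.
Darcy's law: Q = K · A · i = 1.598 × 4243 × 0.001500 = 10.17 m³/day.

10.2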